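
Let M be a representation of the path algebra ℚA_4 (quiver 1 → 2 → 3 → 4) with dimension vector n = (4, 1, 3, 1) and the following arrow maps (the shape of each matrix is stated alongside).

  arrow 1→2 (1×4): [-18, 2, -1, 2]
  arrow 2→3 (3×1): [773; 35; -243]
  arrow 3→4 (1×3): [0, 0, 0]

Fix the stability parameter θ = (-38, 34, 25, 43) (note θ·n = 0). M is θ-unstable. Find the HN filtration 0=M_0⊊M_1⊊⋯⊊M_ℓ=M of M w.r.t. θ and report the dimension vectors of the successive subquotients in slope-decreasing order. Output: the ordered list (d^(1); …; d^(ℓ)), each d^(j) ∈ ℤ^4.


Interval decomposition of M: I[1,1]^3, I[1,3], I[3,3]^2, I[4,4].
HN type (ℓ=4): μ^(1)=43; μ^(2)=59/2; μ^(3)=25; μ^(4)=-38

((0, 0, 0, 1); (0, 1, 1, 0); (0, 0, 2, 0); (4, 0, 0, 0))


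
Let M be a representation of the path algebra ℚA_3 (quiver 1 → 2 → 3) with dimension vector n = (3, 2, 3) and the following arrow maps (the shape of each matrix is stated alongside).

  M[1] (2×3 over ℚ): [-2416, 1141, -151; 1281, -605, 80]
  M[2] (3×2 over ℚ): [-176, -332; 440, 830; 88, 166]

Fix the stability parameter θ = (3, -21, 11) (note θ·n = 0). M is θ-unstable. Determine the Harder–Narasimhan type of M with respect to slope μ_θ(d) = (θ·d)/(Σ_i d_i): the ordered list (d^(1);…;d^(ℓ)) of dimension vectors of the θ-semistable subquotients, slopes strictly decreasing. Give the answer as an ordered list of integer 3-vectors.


Via rank(M_{q-1}∘⋯∘M_p): M ≅ I[1,1], I[1,2], I[1,3], I[3,3]^2.
μ_θ-semistable layers: μ^(1)=11; μ^(2)=3; μ^(3)=-9

((0, 0, 3); (1, 0, 0); (2, 2, 0))


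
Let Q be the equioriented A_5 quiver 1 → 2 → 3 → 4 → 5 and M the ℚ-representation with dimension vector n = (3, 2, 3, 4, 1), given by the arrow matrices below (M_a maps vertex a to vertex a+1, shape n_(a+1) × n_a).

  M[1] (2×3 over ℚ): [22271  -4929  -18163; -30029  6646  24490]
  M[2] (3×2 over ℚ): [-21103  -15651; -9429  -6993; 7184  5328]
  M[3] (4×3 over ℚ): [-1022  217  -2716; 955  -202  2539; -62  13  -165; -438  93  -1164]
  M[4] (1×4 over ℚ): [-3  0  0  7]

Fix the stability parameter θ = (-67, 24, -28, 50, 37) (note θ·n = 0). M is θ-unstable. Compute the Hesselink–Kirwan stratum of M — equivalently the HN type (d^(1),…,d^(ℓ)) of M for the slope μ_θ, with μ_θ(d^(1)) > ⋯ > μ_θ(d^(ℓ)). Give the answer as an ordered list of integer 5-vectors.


Barcode: M ≅ I[1,1], I[1,2], I[1,4], I[3,4]^2, I[4,5]. HN layers by μ_θ (6 steps, strictly decreasing):
  μ^(1)=50; μ^(2)=87/2; μ^(3)=24; μ^(4)=-2; μ^(5)=-28; μ^(6)=-67

((0, 0, 0, 3, 0); (0, 0, 0, 1, 1); (0, 1, 0, 0, 0); (0, 1, 1, 0, 0); (0, 0, 2, 0, 0); (3, 0, 0, 0, 0))


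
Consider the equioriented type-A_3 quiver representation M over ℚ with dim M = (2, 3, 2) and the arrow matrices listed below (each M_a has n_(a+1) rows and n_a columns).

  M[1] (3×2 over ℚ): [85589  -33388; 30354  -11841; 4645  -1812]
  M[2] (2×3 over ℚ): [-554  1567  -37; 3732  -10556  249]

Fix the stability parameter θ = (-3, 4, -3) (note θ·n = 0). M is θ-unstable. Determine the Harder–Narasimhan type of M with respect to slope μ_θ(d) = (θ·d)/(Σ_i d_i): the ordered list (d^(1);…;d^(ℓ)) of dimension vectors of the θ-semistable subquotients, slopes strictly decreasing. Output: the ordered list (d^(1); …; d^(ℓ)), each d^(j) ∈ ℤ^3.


Via rank(M_{q-1}∘⋯∘M_p): M ≅ I[1,3]^2, I[2,2].
μ_θ-semistable layers: μ^(1)=4; μ^(2)=1/2; μ^(3)=-3

((0, 1, 0); (0, 2, 2); (2, 0, 0))


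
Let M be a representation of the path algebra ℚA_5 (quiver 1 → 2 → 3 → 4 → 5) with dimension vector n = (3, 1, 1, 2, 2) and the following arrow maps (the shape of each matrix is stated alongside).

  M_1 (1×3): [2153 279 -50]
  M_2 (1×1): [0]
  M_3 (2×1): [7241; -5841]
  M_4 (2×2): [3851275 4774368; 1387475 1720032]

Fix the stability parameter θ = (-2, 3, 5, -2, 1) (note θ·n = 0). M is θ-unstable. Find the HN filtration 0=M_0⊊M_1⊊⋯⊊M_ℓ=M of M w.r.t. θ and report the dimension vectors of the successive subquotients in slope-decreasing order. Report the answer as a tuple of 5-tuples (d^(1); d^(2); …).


Via rank(M_{q-1}∘⋯∘M_p): M ≅ I[1,1]^2, I[1,2], I[3,5], I[4,4], I[5,5].
μ_θ-semistable layers: μ^(1)=3; μ^(2)=4/3; μ^(3)=1; μ^(4)=-2

((0, 1, 0, 0, 0); (0, 0, 1, 1, 1); (0, 0, 0, 0, 1); (3, 0, 0, 1, 0))


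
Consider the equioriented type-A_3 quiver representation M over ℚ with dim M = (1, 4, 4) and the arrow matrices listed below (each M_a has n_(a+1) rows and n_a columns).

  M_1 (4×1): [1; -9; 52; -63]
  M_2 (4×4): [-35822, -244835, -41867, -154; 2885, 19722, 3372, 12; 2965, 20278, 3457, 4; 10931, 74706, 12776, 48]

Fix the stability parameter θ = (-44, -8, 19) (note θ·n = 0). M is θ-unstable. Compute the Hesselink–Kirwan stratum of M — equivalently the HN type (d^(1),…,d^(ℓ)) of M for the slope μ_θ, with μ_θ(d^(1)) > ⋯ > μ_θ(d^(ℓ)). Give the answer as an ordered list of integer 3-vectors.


Via rank(M_{q-1}∘⋯∘M_p): M ≅ I[1,3], I[2,3]^3.
μ_θ-semistable layers: μ^(1)=19; μ^(2)=-8; μ^(3)=-44

((0, 0, 4); (0, 4, 0); (1, 0, 0))


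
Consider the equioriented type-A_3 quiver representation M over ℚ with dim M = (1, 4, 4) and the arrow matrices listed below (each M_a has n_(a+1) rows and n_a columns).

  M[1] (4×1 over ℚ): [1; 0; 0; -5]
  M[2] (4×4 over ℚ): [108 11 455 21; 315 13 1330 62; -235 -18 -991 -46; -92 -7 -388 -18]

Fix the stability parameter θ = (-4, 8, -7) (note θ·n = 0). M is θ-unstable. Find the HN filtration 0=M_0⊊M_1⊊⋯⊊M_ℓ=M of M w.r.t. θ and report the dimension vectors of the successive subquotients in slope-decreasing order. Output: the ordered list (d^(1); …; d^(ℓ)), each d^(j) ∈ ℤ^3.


Barcode: M ≅ I[1,3], I[2,3]^3. HN layers by μ_θ (2 steps, strictly decreasing):
  μ^(1)=1/2; μ^(2)=-4

((0, 4, 4); (1, 0, 0))


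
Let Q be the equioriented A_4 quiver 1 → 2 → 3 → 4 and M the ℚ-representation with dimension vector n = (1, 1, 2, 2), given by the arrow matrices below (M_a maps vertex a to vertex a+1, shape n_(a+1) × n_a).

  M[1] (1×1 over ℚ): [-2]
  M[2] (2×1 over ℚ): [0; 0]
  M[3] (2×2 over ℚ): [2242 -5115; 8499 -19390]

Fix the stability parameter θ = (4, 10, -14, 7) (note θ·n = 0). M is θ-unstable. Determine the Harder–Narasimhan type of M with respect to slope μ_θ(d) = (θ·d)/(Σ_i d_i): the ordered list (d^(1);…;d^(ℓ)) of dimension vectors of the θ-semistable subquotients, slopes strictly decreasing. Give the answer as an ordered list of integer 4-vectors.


Via rank(M_{q-1}∘⋯∘M_p): M ≅ I[1,2], I[3,4]^2.
μ_θ-semistable layers: μ^(1)=10; μ^(2)=7; μ^(3)=4; μ^(4)=-14

((0, 1, 0, 0); (0, 0, 0, 2); (1, 0, 0, 0); (0, 0, 2, 0))


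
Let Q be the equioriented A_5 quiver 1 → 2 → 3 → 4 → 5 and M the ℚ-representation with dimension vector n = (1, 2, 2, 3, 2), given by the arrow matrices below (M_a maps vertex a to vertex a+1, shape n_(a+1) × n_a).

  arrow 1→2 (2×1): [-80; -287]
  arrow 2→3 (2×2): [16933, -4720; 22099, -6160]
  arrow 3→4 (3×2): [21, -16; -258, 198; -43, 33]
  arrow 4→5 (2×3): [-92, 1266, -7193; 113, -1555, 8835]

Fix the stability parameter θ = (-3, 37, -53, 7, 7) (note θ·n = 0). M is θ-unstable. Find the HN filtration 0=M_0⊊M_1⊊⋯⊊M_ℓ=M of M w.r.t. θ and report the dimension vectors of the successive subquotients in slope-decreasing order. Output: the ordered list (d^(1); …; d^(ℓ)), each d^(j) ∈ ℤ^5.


Barcode: M ≅ I[1,2], I[2,5], I[3,5], I[4,4]. HN layers by μ_θ (5 steps, strictly decreasing):
  μ^(1)=37; μ^(2)=7; μ^(3)=-3; μ^(4)=-8; μ^(5)=-53

((0, 1, 0, 0, 0); (0, 0, 0, 3, 2); (1, 0, 0, 0, 0); (0, 1, 1, 0, 0); (0, 0, 1, 0, 0))


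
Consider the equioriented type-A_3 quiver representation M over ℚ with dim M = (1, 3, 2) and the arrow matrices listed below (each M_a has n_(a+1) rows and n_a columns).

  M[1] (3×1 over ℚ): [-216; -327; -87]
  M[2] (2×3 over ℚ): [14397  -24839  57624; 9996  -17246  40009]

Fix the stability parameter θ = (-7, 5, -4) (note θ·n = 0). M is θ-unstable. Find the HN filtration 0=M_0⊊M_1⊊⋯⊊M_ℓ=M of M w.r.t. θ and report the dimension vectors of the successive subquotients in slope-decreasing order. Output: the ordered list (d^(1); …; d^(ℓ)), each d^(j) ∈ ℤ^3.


Interval decomposition of M: I[1,3], I[2,2], I[2,3].
HN type (ℓ=3): μ^(1)=5; μ^(2)=1/2; μ^(3)=-7

((0, 1, 0); (0, 2, 2); (1, 0, 0))


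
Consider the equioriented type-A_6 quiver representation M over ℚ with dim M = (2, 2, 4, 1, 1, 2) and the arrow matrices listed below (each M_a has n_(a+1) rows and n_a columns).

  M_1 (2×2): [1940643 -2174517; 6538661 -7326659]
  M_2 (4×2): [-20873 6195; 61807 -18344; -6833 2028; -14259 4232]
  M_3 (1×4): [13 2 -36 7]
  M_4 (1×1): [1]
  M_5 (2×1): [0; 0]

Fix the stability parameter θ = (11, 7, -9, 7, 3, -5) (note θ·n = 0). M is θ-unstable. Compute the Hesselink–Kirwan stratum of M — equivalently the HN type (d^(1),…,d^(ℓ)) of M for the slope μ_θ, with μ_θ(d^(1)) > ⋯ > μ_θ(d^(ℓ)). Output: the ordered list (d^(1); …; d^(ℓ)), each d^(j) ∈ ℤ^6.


Barcode: M ≅ I[1,1], I[1,5], I[2,3], I[3,3]^2, I[6,6]^2. HN layers by μ_θ (6 steps, strictly decreasing):
  μ^(1)=11; μ^(2)=5; μ^(3)=3; μ^(4)=-1; μ^(5)=-5; μ^(6)=-9

((1, 0, 0, 0, 0, 0); (0, 0, 0, 1, 1, 0); (1, 1, 1, 0, 0, 0); (0, 1, 1, 0, 0, 0); (0, 0, 0, 0, 0, 2); (0, 0, 2, 0, 0, 0))


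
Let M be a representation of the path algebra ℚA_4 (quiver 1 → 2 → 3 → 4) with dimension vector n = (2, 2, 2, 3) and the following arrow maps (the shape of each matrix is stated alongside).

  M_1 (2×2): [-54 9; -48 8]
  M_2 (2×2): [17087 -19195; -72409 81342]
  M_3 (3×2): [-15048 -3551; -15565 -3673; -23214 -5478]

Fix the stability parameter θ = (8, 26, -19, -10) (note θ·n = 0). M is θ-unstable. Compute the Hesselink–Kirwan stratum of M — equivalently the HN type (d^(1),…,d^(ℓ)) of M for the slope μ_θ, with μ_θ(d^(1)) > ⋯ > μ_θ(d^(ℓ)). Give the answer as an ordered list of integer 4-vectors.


Via rank(M_{q-1}∘⋯∘M_p): M ≅ I[1,1], I[1,4], I[2,4], I[4,4].
μ_θ-semistable layers: μ^(1)=8; μ^(2)=5/4; μ^(3)=-1; μ^(4)=-10

((1, 0, 0, 0); (1, 1, 1, 1); (0, 1, 1, 1); (0, 0, 0, 1))


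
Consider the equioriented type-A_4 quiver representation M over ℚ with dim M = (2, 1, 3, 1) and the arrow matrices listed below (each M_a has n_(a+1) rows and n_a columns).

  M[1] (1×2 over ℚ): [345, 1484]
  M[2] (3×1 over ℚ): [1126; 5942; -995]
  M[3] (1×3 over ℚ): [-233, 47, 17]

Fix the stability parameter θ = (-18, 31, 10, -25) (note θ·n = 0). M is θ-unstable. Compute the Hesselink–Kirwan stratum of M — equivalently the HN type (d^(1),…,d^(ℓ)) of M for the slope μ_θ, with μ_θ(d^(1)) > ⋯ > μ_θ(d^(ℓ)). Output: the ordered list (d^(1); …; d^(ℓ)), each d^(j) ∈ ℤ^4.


Barcode: M ≅ I[1,1], I[1,4], I[3,3]^2. HN layers by μ_θ (3 steps, strictly decreasing):
  μ^(1)=10; μ^(2)=16/3; μ^(3)=-18

((0, 0, 2, 0); (0, 1, 1, 1); (2, 0, 0, 0))


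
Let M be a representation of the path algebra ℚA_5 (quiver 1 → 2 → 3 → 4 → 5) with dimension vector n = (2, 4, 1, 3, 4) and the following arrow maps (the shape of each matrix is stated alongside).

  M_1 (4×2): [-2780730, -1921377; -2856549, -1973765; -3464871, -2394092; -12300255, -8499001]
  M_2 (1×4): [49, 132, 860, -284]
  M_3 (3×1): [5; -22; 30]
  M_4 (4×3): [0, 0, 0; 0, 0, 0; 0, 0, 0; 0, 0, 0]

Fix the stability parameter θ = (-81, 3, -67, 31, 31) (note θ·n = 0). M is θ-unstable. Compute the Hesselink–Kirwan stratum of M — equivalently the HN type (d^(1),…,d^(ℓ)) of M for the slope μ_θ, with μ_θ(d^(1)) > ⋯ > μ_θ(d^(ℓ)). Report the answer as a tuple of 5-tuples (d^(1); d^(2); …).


Interval decomposition of M: I[1,2], I[1,4], I[2,2]^2, I[4,4]^2, I[5,5]^4.
HN type (ℓ=4): μ^(1)=31; μ^(2)=3; μ^(3)=-32; μ^(4)=-81

((0, 0, 0, 3, 4); (0, 3, 0, 0, 0); (0, 1, 1, 0, 0); (2, 0, 0, 0, 0))


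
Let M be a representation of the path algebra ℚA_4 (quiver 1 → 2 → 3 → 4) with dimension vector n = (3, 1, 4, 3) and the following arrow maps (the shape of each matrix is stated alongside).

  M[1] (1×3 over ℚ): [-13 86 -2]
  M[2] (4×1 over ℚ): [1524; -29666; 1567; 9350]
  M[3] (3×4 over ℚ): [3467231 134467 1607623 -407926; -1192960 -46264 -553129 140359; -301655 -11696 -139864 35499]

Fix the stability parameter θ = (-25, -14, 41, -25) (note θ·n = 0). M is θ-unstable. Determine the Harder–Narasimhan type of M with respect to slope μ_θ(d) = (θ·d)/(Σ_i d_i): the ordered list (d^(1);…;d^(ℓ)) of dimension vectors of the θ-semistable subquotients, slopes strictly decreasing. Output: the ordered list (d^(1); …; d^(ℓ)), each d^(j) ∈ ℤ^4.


Via rank(M_{q-1}∘⋯∘M_p): M ≅ I[1,1]^2, I[1,4], I[3,3], I[3,4]^2.
μ_θ-semistable layers: μ^(1)=41; μ^(2)=8; μ^(3)=-14; μ^(4)=-25

((0, 0, 1, 0); (0, 0, 3, 3); (0, 1, 0, 0); (3, 0, 0, 0))


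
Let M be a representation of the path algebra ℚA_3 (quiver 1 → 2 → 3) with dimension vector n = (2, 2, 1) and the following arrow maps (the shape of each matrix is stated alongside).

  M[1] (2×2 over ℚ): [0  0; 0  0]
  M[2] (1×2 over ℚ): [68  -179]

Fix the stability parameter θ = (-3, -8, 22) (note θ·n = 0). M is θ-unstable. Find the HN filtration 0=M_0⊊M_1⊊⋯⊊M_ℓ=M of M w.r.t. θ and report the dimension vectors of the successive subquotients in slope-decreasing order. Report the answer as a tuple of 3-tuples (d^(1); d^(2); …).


Barcode: M ≅ I[1,1]^2, I[2,2], I[2,3]. HN layers by μ_θ (3 steps, strictly decreasing):
  μ^(1)=22; μ^(2)=-3; μ^(3)=-8

((0, 0, 1); (2, 0, 0); (0, 2, 0))


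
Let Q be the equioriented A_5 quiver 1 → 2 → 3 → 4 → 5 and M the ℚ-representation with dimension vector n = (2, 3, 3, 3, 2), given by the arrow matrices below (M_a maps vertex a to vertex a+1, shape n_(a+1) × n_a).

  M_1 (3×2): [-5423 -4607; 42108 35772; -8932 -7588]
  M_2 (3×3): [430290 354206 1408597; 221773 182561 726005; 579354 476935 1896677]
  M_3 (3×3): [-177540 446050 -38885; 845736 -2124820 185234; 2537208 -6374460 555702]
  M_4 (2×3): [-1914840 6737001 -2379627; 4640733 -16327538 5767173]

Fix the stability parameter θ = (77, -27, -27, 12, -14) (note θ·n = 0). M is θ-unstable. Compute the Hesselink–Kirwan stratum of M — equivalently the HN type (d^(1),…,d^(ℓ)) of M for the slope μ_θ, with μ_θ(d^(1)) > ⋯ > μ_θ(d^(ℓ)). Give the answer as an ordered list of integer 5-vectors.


Via rank(M_{q-1}∘⋯∘M_p): M ≅ I[1,1], I[1,3], I[2,3], I[2,5], I[4,4], I[4,5].
μ_θ-semistable layers: μ^(1)=77; μ^(2)=12; μ^(3)=23/3; μ^(4)=-1; μ^(5)=-27

((1, 0, 0, 0, 0); (0, 0, 0, 1, 0); (1, 1, 1, 0, 0); (0, 0, 0, 2, 2); (0, 2, 2, 0, 0))


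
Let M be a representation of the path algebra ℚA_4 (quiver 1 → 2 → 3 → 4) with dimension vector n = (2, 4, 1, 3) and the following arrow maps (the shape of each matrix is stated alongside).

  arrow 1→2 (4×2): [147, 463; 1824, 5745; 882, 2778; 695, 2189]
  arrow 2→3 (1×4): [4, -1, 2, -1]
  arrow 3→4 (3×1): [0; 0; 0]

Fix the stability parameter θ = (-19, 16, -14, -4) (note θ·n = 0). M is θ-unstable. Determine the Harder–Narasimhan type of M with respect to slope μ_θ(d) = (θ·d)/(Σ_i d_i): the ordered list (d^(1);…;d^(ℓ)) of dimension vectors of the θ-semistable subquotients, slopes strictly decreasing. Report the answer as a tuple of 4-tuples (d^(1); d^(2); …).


Interval decomposition of M: I[1,2], I[1,3], I[2,2]^2, I[4,4]^3.
HN type (ℓ=4): μ^(1)=16; μ^(2)=1; μ^(3)=-4; μ^(4)=-19

((0, 3, 0, 0); (0, 1, 1, 0); (0, 0, 0, 3); (2, 0, 0, 0))


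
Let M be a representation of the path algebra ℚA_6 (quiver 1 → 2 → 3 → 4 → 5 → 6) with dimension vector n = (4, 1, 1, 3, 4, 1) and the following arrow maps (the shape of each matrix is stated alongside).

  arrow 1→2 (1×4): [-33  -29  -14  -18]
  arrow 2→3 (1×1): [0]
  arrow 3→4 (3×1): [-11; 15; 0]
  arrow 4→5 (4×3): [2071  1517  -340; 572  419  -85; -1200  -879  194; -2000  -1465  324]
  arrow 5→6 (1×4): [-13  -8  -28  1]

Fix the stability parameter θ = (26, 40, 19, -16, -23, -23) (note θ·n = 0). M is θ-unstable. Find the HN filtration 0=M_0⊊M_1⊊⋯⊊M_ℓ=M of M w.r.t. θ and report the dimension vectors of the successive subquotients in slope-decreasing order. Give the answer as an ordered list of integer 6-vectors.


Interval decomposition of M: I[1,1]^3, I[1,2], I[3,6], I[4,5]^2, I[5,5].
HN type (ℓ=5): μ^(1)=40; μ^(2)=26; μ^(3)=-43/4; μ^(4)=-39/2; μ^(5)=-23

((0, 1, 0, 0, 0, 0); (4, 0, 0, 0, 0, 0); (0, 0, 1, 1, 1, 1); (0, 0, 0, 2, 2, 0); (0, 0, 0, 0, 1, 0))


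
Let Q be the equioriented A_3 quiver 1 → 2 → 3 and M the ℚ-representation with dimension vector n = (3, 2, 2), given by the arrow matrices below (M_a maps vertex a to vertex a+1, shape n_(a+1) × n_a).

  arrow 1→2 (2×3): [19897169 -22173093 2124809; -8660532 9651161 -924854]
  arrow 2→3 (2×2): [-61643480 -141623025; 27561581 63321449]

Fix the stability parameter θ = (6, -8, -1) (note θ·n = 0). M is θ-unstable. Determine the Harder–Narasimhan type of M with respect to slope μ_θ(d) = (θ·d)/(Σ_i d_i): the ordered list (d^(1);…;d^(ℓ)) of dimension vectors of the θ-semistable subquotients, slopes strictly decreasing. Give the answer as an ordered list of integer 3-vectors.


Barcode: M ≅ I[1,1], I[1,3]^2. HN layers by μ_θ (2 steps, strictly decreasing):
  μ^(1)=6; μ^(2)=-1

((1, 0, 0); (2, 2, 2))


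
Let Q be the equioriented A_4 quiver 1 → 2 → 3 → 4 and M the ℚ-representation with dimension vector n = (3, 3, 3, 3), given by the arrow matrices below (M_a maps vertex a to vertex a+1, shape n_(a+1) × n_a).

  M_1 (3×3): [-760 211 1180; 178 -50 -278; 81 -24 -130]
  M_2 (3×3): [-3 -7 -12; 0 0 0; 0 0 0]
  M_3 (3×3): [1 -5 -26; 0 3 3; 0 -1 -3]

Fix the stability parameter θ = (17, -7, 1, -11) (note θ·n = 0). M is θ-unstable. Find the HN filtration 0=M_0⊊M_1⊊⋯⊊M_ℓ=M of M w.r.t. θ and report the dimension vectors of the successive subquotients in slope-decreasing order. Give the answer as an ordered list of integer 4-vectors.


Via rank(M_{q-1}∘⋯∘M_p): M ≅ I[1,2]^2, I[1,4], I[3,4]^2.
μ_θ-semistable layers: μ^(1)=5; μ^(2)=0; μ^(3)=-5

((2, 2, 0, 0); (1, 1, 1, 1); (0, 0, 2, 2))


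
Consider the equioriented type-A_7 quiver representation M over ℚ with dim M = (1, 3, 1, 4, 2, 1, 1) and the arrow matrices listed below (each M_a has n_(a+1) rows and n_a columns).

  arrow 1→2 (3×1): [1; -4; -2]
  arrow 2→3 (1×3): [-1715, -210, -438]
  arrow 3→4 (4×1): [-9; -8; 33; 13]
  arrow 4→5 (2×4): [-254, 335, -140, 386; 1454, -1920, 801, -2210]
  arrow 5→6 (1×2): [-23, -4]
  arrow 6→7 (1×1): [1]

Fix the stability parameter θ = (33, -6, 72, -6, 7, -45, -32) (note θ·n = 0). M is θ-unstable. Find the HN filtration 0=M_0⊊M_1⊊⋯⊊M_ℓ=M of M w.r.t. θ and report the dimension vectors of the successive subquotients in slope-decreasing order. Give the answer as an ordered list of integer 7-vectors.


Interval decomposition of M: I[1,5], I[2,2]^2, I[4,4]^2, I[4,7].
HN type (ℓ=4): μ^(1)=73/3; μ^(2)=27/2; μ^(3)=-6; μ^(4)=-19

((0, 0, 1, 1, 1, 0, 0); (1, 1, 0, 0, 0, 0, 0); (0, 2, 0, 2, 0, 0, 0); (0, 0, 0, 1, 1, 1, 1))


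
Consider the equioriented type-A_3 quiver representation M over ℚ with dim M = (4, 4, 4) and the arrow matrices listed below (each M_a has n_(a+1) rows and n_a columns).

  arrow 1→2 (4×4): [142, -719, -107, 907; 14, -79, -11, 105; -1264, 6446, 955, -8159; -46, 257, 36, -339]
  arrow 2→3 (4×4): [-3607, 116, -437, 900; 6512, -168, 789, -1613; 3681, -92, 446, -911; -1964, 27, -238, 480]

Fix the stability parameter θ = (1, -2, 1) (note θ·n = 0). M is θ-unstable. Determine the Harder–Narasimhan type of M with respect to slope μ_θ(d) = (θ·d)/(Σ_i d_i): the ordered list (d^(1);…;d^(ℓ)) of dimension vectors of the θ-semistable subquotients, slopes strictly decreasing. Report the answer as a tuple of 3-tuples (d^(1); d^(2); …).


Barcode: M ≅ I[1,1], I[1,3]^3, I[2,2], I[3,3]. HN layers by μ_θ (3 steps, strictly decreasing):
  μ^(1)=1; μ^(2)=-1/2; μ^(3)=-2

((1, 0, 4); (3, 3, 0); (0, 1, 0))


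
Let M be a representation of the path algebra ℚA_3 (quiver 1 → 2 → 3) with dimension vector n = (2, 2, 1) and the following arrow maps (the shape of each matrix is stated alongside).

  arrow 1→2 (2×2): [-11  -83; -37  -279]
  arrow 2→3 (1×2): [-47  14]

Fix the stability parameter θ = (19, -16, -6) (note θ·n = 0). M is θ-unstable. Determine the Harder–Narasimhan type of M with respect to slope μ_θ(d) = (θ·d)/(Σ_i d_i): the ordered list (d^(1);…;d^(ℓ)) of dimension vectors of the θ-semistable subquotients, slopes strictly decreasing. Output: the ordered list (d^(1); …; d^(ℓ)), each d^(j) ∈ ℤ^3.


Via rank(M_{q-1}∘⋯∘M_p): M ≅ I[1,2], I[1,3].
μ_θ-semistable layers: μ^(1)=3/2; μ^(2)=-1

((1, 1, 0); (1, 1, 1))


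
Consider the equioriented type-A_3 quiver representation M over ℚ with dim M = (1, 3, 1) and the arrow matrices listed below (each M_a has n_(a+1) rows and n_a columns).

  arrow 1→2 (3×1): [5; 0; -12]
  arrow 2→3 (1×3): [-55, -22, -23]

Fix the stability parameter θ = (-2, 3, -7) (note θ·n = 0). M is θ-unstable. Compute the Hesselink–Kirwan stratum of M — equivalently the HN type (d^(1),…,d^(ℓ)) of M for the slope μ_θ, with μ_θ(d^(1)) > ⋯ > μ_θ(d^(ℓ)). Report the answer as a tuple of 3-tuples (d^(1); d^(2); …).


Barcode: M ≅ I[1,3], I[2,2]^2. HN layers by μ_θ (2 steps, strictly decreasing):
  μ^(1)=3; μ^(2)=-2

((0, 2, 0); (1, 1, 1))


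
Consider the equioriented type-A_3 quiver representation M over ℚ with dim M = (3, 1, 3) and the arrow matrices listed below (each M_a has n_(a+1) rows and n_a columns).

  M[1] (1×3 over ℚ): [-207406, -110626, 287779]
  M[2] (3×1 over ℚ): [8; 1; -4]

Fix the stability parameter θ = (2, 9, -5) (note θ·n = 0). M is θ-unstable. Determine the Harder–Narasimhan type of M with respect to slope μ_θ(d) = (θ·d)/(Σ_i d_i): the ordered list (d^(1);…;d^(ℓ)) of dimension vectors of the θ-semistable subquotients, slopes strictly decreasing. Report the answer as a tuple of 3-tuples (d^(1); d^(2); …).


Via rank(M_{q-1}∘⋯∘M_p): M ≅ I[1,1]^2, I[1,3], I[3,3]^2.
μ_θ-semistable layers: μ^(1)=2; μ^(2)=-5

((3, 1, 1); (0, 0, 2))


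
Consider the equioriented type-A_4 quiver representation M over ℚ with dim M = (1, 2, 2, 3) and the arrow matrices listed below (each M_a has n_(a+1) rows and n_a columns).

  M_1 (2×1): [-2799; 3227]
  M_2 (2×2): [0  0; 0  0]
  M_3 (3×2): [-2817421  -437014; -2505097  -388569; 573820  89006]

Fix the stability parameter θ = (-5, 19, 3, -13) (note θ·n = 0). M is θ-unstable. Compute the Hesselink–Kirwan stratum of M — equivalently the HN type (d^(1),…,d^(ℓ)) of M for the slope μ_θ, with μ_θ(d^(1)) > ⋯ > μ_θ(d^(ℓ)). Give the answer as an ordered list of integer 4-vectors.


Via rank(M_{q-1}∘⋯∘M_p): M ≅ I[1,2], I[2,2], I[3,4]^2, I[4,4].
μ_θ-semistable layers: μ^(1)=19; μ^(2)=-5; μ^(3)=-13

((0, 2, 0, 0); (1, 0, 2, 2); (0, 0, 0, 1))


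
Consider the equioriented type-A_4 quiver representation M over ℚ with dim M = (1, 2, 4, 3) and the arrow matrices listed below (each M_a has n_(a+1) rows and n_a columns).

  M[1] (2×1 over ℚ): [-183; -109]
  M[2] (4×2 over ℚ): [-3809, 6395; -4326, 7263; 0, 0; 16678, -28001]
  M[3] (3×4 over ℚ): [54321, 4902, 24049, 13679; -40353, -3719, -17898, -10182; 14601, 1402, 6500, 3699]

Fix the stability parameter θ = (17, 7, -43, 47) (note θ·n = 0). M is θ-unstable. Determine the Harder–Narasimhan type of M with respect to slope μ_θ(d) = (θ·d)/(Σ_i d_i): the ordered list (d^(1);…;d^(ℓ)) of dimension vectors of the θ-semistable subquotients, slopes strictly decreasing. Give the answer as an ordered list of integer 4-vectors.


Via rank(M_{q-1}∘⋯∘M_p): M ≅ I[1,4], I[2,3], I[3,4]^2.
μ_θ-semistable layers: μ^(1)=47; μ^(2)=-19/3; μ^(3)=-18; μ^(4)=-43

((0, 0, 0, 3); (1, 1, 1, 0); (0, 1, 1, 0); (0, 0, 2, 0))


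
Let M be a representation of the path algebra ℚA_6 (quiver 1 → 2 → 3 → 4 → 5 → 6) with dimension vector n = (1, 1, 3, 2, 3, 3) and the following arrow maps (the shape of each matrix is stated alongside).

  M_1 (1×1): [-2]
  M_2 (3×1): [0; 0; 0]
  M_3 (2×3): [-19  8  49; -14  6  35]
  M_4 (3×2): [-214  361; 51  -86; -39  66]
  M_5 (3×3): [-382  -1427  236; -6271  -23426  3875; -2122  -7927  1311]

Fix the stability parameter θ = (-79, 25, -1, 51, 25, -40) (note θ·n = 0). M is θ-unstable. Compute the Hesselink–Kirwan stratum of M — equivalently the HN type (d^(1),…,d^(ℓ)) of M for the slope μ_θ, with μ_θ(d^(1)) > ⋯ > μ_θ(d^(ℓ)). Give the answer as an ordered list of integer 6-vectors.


Via rank(M_{q-1}∘⋯∘M_p): M ≅ I[1,2], I[3,3], I[3,6]^2, I[5,6].
μ_θ-semistable layers: μ^(1)=25; μ^(2)=12; μ^(3)=-1; μ^(4)=-15/2; μ^(5)=-79

((0, 1, 0, 0, 0, 0); (0, 0, 0, 2, 2, 2); (0, 0, 3, 0, 0, 0); (0, 0, 0, 0, 1, 1); (1, 0, 0, 0, 0, 0))


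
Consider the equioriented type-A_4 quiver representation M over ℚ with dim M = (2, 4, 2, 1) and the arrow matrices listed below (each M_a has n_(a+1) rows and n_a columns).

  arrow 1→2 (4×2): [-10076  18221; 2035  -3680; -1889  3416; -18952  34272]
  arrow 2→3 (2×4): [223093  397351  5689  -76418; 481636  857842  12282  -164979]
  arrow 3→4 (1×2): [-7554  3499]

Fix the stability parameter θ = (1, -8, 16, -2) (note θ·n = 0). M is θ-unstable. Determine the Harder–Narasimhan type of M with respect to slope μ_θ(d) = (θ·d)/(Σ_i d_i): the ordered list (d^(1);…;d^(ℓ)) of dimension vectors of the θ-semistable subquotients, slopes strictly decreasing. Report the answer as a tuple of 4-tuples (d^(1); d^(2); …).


Via rank(M_{q-1}∘⋯∘M_p): M ≅ I[1,3], I[1,4], I[2,2]^2.
μ_θ-semistable layers: μ^(1)=16; μ^(2)=7; μ^(3)=-7/2; μ^(4)=-8

((0, 0, 1, 0); (0, 0, 1, 1); (2, 2, 0, 0); (0, 2, 0, 0))


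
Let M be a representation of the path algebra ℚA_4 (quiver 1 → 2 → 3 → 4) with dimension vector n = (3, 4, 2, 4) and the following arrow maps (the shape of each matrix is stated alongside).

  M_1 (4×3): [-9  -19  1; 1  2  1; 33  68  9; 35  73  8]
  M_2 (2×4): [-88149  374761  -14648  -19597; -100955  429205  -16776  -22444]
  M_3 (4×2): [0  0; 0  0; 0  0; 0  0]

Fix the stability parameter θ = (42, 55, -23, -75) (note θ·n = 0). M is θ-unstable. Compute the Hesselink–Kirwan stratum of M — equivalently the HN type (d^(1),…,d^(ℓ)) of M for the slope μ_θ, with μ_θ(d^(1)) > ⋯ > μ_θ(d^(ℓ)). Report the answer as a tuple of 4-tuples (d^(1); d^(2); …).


Via rank(M_{q-1}∘⋯∘M_p): M ≅ I[1,2], I[1,3]^2, I[2,2], I[4,4]^4.
μ_θ-semistable layers: μ^(1)=55; μ^(2)=42; μ^(3)=74/3; μ^(4)=-75

((0, 2, 0, 0); (1, 0, 0, 0); (2, 2, 2, 0); (0, 0, 0, 4))


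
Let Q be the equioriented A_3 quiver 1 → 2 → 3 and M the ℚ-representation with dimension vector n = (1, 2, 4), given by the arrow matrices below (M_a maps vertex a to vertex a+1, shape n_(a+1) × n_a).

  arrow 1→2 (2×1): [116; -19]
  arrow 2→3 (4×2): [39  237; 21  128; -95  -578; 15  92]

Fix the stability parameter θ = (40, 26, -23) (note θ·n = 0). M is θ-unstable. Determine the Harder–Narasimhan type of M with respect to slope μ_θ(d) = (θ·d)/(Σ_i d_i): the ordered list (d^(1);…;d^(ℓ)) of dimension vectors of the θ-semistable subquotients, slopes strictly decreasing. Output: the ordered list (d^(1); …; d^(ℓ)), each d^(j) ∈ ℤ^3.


Barcode: M ≅ I[1,3], I[2,3], I[3,3]^2. HN layers by μ_θ (3 steps, strictly decreasing):
  μ^(1)=43/3; μ^(2)=3/2; μ^(3)=-23

((1, 1, 1); (0, 1, 1); (0, 0, 2))


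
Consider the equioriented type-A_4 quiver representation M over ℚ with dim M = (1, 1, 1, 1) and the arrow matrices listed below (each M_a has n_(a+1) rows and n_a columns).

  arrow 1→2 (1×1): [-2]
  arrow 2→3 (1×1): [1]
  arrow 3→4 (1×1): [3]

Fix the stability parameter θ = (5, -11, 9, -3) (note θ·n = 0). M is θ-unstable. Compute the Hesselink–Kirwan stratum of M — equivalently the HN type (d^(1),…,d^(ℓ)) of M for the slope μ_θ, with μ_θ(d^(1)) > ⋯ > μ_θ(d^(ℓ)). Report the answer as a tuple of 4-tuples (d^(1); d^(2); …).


Barcode: M ≅ I[1,4]. HN layers by μ_θ (2 steps, strictly decreasing):
  μ^(1)=3; μ^(2)=-3

((0, 0, 1, 1); (1, 1, 0, 0))


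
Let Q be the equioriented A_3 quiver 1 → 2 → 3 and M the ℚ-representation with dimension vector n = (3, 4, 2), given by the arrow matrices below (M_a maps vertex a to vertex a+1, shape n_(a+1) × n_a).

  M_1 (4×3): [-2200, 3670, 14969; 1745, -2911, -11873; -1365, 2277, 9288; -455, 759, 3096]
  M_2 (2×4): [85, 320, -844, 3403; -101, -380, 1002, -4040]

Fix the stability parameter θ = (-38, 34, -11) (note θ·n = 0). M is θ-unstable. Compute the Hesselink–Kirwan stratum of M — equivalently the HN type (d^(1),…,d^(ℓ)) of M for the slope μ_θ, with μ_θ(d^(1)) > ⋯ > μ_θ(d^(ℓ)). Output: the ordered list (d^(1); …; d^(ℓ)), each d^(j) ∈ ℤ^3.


Via rank(M_{q-1}∘⋯∘M_p): M ≅ I[1,1], I[1,3]^2, I[2,2]^2.
μ_θ-semistable layers: μ^(1)=34; μ^(2)=23/2; μ^(3)=-38

((0, 2, 0); (0, 2, 2); (3, 0, 0))


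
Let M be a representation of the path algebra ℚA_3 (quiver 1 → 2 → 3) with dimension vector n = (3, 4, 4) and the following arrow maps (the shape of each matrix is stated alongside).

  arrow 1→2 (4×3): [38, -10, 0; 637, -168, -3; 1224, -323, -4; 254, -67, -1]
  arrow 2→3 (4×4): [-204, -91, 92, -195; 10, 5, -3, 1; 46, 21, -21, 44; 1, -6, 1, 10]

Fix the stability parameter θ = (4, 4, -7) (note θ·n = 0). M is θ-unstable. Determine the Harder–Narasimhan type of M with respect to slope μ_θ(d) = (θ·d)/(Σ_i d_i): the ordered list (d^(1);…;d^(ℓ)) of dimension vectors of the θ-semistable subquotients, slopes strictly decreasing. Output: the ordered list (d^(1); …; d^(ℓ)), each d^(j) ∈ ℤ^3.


Via rank(M_{q-1}∘⋯∘M_p): M ≅ I[1,3]^3, I[2,3].
μ_θ-semistable layers: μ^(1)=1/3; μ^(2)=-3/2

((3, 3, 3); (0, 1, 1))


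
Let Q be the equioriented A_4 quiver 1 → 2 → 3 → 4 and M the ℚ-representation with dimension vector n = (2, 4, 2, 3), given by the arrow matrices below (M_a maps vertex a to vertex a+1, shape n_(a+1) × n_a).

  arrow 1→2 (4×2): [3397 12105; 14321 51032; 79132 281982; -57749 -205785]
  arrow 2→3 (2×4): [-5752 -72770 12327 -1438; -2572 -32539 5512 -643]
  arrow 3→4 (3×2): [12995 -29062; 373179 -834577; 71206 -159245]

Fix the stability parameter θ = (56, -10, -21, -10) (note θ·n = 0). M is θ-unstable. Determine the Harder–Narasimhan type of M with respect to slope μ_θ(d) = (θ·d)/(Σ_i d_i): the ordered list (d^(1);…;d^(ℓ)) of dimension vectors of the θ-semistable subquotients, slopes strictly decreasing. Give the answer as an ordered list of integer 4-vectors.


Interval decomposition of M: I[1,2], I[1,4], I[2,2], I[2,4], I[4,4].
HN type (ℓ=4): μ^(1)=23; μ^(2)=15/4; μ^(3)=-10; μ^(4)=-31/2

((1, 1, 0, 0); (1, 1, 1, 1); (0, 1, 0, 2); (0, 1, 1, 0))


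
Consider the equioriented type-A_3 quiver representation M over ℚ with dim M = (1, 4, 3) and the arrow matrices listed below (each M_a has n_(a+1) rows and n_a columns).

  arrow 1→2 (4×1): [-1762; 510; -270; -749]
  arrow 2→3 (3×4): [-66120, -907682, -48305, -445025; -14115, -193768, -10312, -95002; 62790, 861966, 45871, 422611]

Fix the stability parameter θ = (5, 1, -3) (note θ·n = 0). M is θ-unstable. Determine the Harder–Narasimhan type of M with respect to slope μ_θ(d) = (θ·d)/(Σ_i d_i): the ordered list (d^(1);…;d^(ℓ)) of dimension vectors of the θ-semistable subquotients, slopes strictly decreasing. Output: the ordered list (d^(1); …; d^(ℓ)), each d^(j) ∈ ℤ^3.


Interval decomposition of M: I[1,3], I[2,2]^2, I[2,3], I[3,3].
HN type (ℓ=3): μ^(1)=1; μ^(2)=-1; μ^(3)=-3

((1, 3, 1); (0, 1, 1); (0, 0, 1))


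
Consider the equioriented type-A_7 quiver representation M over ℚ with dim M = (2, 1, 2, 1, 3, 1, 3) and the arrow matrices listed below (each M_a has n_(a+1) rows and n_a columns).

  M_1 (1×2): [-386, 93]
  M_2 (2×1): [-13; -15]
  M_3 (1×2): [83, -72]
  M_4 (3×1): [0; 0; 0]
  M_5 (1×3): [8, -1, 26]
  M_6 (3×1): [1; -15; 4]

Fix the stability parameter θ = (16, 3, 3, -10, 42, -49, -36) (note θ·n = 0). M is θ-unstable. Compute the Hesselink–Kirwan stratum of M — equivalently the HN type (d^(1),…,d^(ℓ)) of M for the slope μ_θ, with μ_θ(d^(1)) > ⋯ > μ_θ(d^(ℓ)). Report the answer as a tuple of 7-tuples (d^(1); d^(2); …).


Interval decomposition of M: I[1,1], I[1,4], I[3,3], I[5,5]^2, I[5,7], I[7,7]^2.
HN type (ℓ=5): μ^(1)=42; μ^(2)=16; μ^(3)=3; μ^(4)=-43/3; μ^(5)=-36

((0, 0, 0, 0, 2, 0, 0); (1, 0, 0, 0, 0, 0, 0); (1, 1, 2, 1, 0, 0, 0); (0, 0, 0, 0, 1, 1, 1); (0, 0, 0, 0, 0, 0, 2))


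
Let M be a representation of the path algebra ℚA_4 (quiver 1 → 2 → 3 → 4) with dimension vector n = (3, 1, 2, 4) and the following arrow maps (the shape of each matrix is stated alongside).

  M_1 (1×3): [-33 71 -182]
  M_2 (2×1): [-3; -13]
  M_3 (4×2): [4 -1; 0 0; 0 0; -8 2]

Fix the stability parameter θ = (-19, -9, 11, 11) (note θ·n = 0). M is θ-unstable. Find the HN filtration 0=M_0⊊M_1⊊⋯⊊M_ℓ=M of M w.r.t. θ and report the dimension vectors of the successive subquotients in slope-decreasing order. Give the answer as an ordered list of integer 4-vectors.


Via rank(M_{q-1}∘⋯∘M_p): M ≅ I[1,1]^2, I[1,4], I[3,3], I[4,4]^3.
μ_θ-semistable layers: μ^(1)=11; μ^(2)=-9; μ^(3)=-19

((0, 0, 2, 4); (0, 1, 0, 0); (3, 0, 0, 0))


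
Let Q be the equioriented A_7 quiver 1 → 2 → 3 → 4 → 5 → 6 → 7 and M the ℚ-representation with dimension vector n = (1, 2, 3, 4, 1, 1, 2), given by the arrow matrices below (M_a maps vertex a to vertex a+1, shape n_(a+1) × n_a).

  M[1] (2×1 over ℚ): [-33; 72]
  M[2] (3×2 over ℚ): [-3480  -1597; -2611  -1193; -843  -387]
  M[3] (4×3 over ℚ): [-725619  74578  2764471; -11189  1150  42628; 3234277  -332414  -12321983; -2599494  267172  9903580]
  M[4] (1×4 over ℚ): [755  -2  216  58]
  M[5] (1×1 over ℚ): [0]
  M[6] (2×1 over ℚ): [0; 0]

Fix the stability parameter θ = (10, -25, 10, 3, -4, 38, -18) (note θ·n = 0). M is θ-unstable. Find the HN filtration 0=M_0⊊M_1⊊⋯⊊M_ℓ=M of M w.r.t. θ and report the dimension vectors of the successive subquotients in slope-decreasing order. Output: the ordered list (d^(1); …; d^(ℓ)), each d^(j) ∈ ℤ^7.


Via rank(M_{q-1}∘⋯∘M_p): M ≅ I[1,5], I[2,4], I[3,3], I[4,4]^2, I[6,6], I[7,7]^2.
μ_θ-semistable layers: μ^(1)=38; μ^(2)=10; μ^(3)=13/2; μ^(4)=3; μ^(5)=-15/2; μ^(6)=-18; μ^(7)=-25

((0, 0, 0, 0, 0, 1, 0); (0, 0, 1, 0, 0, 0, 0); (0, 0, 1, 1, 0, 0, 0); (0, 0, 1, 3, 1, 0, 0); (1, 1, 0, 0, 0, 0, 0); (0, 0, 0, 0, 0, 0, 2); (0, 1, 0, 0, 0, 0, 0))


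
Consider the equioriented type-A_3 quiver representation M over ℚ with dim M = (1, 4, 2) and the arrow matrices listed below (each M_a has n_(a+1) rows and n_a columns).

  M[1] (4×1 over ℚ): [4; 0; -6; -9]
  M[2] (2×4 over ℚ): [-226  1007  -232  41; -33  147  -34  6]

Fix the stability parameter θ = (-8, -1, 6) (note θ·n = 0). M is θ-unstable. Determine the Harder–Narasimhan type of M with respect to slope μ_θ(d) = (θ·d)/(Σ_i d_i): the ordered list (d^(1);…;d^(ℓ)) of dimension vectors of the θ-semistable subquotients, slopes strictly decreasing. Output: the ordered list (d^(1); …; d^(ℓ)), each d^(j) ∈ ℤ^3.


Barcode: M ≅ I[1,3], I[2,2]^2, I[2,3]. HN layers by μ_θ (3 steps, strictly decreasing):
  μ^(1)=6; μ^(2)=-1; μ^(3)=-8

((0, 0, 2); (0, 4, 0); (1, 0, 0))


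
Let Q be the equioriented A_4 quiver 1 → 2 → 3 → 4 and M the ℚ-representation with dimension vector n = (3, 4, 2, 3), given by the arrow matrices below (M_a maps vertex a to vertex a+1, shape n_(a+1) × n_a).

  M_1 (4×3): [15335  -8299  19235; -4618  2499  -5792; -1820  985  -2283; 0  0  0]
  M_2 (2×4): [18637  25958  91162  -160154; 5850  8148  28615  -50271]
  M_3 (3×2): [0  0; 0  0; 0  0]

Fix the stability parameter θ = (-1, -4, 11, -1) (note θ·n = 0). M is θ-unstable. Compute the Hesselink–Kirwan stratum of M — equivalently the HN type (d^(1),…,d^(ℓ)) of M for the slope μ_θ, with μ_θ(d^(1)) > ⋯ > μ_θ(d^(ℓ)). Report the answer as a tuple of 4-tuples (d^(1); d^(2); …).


Via rank(M_{q-1}∘⋯∘M_p): M ≅ I[1,2], I[1,3]^2, I[2,2], I[4,4]^3.
μ_θ-semistable layers: μ^(1)=11; μ^(2)=-1; μ^(3)=-5/2; μ^(4)=-4

((0, 0, 2, 0); (0, 0, 0, 3); (3, 3, 0, 0); (0, 1, 0, 0))


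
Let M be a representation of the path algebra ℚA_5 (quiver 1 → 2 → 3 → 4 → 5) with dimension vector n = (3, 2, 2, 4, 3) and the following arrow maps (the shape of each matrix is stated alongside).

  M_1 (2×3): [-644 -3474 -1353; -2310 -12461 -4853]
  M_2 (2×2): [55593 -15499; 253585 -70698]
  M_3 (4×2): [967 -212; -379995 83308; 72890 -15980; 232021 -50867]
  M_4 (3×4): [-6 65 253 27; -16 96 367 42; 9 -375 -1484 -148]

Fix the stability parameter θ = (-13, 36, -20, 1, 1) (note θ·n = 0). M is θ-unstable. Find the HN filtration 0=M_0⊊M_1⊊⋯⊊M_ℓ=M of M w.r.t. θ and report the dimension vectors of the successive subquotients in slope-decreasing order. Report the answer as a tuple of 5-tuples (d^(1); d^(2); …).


Interval decomposition of M: I[1,1], I[1,4], I[1,5], I[4,5]^2.
HN type (ℓ=4): μ^(1)=17/3; μ^(2)=9/2; μ^(3)=1; μ^(4)=-13

((0, 1, 1, 1, 0); (0, 1, 1, 1, 1); (0, 0, 0, 2, 2); (3, 0, 0, 0, 0))


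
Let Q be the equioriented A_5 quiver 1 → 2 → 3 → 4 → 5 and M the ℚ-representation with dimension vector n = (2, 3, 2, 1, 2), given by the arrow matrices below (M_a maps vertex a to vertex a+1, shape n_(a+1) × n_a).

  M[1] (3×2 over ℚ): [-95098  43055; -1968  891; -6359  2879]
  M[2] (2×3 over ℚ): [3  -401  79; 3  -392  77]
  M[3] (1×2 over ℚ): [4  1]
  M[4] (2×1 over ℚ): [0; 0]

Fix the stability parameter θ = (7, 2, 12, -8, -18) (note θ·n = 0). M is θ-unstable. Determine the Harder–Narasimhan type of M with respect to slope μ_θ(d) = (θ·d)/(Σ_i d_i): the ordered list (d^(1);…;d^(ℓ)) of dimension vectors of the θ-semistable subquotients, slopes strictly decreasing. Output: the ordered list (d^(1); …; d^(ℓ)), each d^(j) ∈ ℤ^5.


Barcode: M ≅ I[1,3], I[1,4], I[2,2], I[5,5]^2. HN layers by μ_θ (5 steps, strictly decreasing):
  μ^(1)=12; μ^(2)=9/2; μ^(3)=13/4; μ^(4)=2; μ^(5)=-18

((0, 0, 1, 0, 0); (1, 1, 0, 0, 0); (1, 1, 1, 1, 0); (0, 1, 0, 0, 0); (0, 0, 0, 0, 2))


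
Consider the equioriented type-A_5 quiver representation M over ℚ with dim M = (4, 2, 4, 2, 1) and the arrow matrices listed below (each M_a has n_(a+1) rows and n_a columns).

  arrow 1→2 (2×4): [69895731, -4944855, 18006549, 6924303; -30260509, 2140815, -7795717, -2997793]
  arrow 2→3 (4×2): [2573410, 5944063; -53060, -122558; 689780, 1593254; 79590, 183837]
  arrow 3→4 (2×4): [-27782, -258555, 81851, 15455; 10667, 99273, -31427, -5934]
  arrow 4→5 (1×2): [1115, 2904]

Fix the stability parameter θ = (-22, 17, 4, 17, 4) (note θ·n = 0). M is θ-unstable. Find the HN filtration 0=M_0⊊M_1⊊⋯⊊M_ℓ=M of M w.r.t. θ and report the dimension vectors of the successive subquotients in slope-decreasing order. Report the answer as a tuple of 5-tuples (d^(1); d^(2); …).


Interval decomposition of M: I[1,1]^2, I[1,2], I[1,5], I[3,3]^2, I[3,4].
HN type (ℓ=4): μ^(1)=17; μ^(2)=21/2; μ^(3)=4; μ^(4)=-22

((0, 1, 0, 1, 0); (0, 1, 1, 1, 1); (0, 0, 3, 0, 0); (4, 0, 0, 0, 0))


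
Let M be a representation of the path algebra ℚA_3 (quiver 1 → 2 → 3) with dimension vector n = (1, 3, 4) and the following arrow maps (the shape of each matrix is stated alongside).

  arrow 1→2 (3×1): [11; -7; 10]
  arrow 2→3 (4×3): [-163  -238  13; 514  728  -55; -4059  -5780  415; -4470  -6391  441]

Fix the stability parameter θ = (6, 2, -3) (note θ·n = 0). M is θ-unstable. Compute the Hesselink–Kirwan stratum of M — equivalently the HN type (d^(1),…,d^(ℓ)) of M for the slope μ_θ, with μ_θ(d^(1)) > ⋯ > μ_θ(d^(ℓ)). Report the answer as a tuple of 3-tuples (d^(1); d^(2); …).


Barcode: M ≅ I[1,3], I[2,3]^2, I[3,3]. HN layers by μ_θ (3 steps, strictly decreasing):
  μ^(1)=5/3; μ^(2)=-1/2; μ^(3)=-3

((1, 1, 1); (0, 2, 2); (0, 0, 1))
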